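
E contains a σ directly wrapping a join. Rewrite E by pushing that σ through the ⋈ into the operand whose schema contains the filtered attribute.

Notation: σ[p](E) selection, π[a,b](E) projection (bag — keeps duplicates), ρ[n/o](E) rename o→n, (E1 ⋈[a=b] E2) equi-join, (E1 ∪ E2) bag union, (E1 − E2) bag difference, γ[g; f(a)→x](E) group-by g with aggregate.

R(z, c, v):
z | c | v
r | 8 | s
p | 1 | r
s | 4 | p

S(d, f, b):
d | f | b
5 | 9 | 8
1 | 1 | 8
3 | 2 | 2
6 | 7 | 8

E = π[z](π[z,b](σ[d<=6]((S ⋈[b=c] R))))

σ filters on d, owned by the left side.
E' = π[z](π[z,b]((σ[d<=6](S) ⋈[b=c] R)))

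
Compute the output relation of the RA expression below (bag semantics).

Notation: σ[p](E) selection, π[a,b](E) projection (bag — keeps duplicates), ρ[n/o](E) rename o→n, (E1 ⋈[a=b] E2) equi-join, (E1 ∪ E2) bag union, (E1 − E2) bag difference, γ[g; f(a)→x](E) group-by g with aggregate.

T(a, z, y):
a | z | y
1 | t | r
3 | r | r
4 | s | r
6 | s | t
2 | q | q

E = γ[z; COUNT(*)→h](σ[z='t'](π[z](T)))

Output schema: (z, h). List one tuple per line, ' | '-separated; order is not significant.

Subexpression sizes:
  T → 5
  π[z](T) → 5
  σ[z='t'](π[z](T)) → 1
  γ[z; COUNT(*)→h](σ[z='t'](π[z](T))) → 1

== RESULT ==
z | h
t | 1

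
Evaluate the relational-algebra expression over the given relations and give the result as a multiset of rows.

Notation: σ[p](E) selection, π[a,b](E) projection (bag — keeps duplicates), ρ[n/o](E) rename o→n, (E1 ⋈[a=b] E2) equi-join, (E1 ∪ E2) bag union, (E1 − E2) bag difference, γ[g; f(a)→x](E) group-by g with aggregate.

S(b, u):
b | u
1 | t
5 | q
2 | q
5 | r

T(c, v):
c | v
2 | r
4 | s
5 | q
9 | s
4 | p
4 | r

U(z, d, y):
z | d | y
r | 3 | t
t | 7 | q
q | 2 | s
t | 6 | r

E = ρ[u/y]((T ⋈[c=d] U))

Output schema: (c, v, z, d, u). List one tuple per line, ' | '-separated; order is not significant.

Row counts bottom-up:
  T → 6
  U → 4
  (T ⋈[c=d] U) → 1
  ρ[u/y]((T ⋈[c=d] U)) → 1

== RESULT ==
c | v | z | d | u
2 | r | q | 2 | s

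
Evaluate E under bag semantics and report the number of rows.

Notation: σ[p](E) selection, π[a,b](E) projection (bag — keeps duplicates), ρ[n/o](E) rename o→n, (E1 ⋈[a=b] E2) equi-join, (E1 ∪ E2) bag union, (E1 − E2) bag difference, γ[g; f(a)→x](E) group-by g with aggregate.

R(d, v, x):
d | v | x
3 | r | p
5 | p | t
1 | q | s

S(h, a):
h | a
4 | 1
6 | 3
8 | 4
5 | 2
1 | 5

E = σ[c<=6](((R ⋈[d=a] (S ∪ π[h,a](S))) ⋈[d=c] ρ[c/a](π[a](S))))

Subexpression sizes:
  R → 3
  S → 5
  S → 5
  π[h,a](S) → 5
  (S ∪ π[h,a](S)) → 10
  (R ⋈[d=a] (S ∪ π[h,a](S))) → 6
  S → 5
  π[a](S) → 5
  ρ[c/a](π[a](S)) → 5
  ((R ⋈[d=a] (S ∪ π[h,a](S))) ⋈[d=c] ρ[c/a](π[a](S))) → 6
  σ[c<=6](((R ⋈[d=a] (S ∪ π[h,a](S))) ⋈[d=c] ρ[c/a](π[a](S)))) → 6

|E| = 6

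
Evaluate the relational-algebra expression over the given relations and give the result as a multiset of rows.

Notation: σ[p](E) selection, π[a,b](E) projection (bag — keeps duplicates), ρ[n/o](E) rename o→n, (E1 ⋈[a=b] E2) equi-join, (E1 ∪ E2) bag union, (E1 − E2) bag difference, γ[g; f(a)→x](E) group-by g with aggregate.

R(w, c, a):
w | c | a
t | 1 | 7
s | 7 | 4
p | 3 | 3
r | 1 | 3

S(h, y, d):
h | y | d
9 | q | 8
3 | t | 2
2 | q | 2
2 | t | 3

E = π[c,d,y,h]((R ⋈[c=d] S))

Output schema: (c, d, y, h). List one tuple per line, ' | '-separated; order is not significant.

Row counts bottom-up:
  R → 4
  S → 4
  (R ⋈[c=d] S) → 1
  π[c,d,y,h]((R ⋈[c=d] S)) → 1

== RESULT ==
c | d | y | h
3 | 3 | t | 2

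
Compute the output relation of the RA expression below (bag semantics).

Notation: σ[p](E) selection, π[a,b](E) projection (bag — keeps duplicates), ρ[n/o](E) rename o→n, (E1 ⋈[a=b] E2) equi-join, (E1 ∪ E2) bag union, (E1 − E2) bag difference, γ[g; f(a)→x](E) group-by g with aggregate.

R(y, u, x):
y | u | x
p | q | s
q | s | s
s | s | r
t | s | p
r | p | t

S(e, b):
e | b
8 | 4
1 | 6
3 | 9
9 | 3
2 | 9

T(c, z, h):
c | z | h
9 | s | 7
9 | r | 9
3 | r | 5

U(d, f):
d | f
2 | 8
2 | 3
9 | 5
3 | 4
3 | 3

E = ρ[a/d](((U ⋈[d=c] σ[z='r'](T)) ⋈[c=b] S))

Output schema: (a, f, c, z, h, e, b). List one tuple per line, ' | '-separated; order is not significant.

Stepwise |·|:
  U → 5
  T → 3
  σ[z='r'](T) → 2
  (U ⋈[d=c] σ[z='r'](T)) → 3
  S → 5
  ((U ⋈[d=c] σ[z='r'](T)) ⋈[c=b] S) → 4
  ρ[a/d](((U ⋈[d=c] σ[z='r'](T)) ⋈[c=b] S)) → 4

== RESULT ==
a | f | c | z | h | e | b
3 | 3 | 3 | r | 5 | 9 | 3
3 | 4 | 3 | r | 5 | 9 | 3
9 | 5 | 9 | r | 9 | 2 | 9
9 | 5 | 9 | r | 9 | 3 | 9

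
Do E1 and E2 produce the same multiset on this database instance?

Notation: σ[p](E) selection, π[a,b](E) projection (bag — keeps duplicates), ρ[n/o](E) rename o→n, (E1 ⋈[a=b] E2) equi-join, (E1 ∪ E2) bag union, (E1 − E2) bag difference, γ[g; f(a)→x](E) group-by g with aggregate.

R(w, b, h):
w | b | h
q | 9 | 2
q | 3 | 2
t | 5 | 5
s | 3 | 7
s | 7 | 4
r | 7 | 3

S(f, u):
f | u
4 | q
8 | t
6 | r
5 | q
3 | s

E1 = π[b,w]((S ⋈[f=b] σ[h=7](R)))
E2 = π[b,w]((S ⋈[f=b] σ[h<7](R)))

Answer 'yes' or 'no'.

E1 subexpression sizes:
  S → 5
  R → 6
  σ[h=7](R) → 1
  (S ⋈[f=b] σ[h=7](R)) → 1
  π[b,w]((S ⋈[f=b] σ[h=7](R))) → 1
E2 subexpression sizes:
  S → 5
  R → 6
  σ[h<7](R) → 5
  (S ⋈[f=b] σ[h<7](R)) → 2
  π[b,w]((S ⋈[f=b] σ[h<7](R))) → 2

E1 result:
b | w
3 | s
E2 result:
b | w
3 | q
5 | t
Witness: (3, 'q') appears 0× in E1 but 1× in E2.

no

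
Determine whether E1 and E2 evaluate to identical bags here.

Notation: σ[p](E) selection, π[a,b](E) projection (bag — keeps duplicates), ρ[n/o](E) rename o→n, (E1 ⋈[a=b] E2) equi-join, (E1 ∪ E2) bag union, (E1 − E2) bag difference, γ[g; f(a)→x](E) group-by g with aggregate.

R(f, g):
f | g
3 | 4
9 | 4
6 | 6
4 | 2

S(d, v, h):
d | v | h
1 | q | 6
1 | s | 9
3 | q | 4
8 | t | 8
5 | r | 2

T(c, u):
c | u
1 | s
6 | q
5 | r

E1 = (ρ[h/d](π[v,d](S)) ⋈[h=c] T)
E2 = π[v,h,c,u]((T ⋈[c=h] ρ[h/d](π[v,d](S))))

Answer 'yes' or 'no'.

E1 per-node cardinality:
  S → 5
  π[v,d](S) → 5
  ρ[h/d](π[v,d](S)) → 5
  T → 3
  (ρ[h/d](π[v,d](S)) ⋈[h=c] T) → 3
E2 per-node cardinality:
  T → 3
  S → 5
  π[v,d](S) → 5
  ρ[h/d](π[v,d](S)) → 5
  (T ⋈[c=h] ρ[h/d](π[v,d](S))) → 3
  π[v,h,c,u]((T ⋈[c=h] ρ[h/d](π[v,d](S)))) → 3

E1 and E2 produce the same multiset:
v | h | c | u
q | 1 | 1 | s
r | 5 | 5 | r
s | 1 | 1 | s

yes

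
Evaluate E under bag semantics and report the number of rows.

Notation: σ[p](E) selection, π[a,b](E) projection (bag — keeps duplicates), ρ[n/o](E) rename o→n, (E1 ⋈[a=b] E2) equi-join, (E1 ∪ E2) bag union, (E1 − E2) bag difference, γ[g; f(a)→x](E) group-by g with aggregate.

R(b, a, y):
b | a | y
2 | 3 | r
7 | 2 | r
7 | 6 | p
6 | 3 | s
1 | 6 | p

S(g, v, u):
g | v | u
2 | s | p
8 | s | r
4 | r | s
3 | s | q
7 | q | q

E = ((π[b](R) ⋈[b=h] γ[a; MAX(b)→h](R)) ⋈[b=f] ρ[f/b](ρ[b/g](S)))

Row counts bottom-up:
  R → 5
  π[b](R) → 5
  R → 5
  γ[a; MAX(b)→h](R) → 3
  (π[b](R) ⋈[b=h] γ[a; MAX(b)→h](R)) → 5
  S → 5
  ρ[b/g](S) → 5
  ρ[f/b](ρ[b/g](S)) → 5
  ((π[b](R) ⋈[b=h] γ[a; MAX(b)→h](R)) ⋈[b=f] ρ[f/b](ρ[b/g](S))) → 4

|E| = 4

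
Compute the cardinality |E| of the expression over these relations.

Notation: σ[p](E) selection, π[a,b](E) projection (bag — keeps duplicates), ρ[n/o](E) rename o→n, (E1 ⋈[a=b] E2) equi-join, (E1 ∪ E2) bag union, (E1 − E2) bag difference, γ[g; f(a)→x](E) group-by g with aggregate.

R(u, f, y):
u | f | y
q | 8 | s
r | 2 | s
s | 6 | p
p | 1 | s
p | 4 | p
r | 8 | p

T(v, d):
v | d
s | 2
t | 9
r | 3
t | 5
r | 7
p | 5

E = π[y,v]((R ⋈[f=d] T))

Per-node cardinality:
  R → 6
  T → 6
  (R ⋈[f=d] T) → 1
  π[y,v]((R ⋈[f=d] T)) → 1

|E| = 1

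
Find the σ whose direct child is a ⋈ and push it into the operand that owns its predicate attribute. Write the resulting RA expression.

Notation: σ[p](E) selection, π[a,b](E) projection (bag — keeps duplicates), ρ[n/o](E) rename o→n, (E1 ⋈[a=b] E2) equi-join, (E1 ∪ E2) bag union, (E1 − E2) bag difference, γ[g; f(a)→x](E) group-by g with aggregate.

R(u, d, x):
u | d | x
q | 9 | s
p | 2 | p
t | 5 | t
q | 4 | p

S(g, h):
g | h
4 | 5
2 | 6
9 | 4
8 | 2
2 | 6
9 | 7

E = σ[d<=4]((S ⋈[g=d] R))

σ filters on d, owned by the right side.
E' = (S ⋈[g=d] σ[d<=4](R))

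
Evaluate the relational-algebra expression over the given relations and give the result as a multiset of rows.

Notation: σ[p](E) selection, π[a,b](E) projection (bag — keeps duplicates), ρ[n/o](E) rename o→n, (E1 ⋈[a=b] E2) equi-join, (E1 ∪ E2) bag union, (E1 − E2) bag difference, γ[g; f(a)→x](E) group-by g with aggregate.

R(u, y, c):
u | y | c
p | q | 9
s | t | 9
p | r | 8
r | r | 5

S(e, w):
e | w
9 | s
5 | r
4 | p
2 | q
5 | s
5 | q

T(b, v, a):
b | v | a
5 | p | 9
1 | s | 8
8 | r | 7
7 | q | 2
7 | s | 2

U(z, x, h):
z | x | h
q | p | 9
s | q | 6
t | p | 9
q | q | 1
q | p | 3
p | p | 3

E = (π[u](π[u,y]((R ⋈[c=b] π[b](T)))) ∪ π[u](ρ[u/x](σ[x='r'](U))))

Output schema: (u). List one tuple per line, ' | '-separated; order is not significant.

Per-node cardinality:
  R → 4
  T → 5
  π[b](T) → 5
  (R ⋈[c=b] π[b](T)) → 2
  π[u,y]((R ⋈[c=b] π[b](T))) → 2
  π[u](π[u,y]((R ⋈[c=b] π[b](T)))) → 2
  U → 6
  σ[x='r'](U) → 0
  ρ[u/x](σ[x='r'](U)) → 0
  π[u](ρ[u/x](σ[x='r'](U))) → 0
  (π[u](π[u,y]((R ⋈[c=b] π[b](T)))) ∪ π[u](ρ[u/x](σ[x='r'](U)))) → 2

== RESULT ==
u
p
r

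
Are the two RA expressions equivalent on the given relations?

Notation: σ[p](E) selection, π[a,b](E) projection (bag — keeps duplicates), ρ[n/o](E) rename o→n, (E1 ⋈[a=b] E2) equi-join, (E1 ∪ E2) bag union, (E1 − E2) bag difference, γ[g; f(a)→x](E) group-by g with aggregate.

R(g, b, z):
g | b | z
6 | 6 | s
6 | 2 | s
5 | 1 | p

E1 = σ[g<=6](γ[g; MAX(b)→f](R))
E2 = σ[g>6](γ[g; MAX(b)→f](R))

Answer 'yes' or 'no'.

E1 subexpression sizes:
  R → 3
  γ[g; MAX(b)→f](R) → 2
  σ[g<=6](γ[g; MAX(b)→f](R)) → 2
E2 subexpression sizes:
  R → 3
  γ[g; MAX(b)→f](R) → 2
  σ[g>6](γ[g; MAX(b)→f](R)) → 0

E1 result:
g | f
5 | 1
6 | 6
E2 result:
g | f
(0 rows)
Witness: (6, 6) appears 1× in E1 but 0× in E2.

no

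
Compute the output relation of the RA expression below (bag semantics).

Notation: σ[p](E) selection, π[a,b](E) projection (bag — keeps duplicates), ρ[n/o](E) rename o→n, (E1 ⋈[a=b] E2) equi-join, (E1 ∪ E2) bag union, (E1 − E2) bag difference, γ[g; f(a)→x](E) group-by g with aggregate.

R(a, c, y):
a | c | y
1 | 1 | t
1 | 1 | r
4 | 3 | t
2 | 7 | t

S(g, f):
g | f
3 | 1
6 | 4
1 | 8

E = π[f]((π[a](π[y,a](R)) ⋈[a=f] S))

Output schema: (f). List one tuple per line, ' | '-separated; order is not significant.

Subexpression sizes:
  R → 4
  π[y,a](R) → 4
  π[a](π[y,a](R)) → 4
  S → 3
  (π[a](π[y,a](R)) ⋈[a=f] S) → 3
  π[f]((π[a](π[y,a](R)) ⋈[a=f] S)) → 3

== RESULT ==
f
1
1
4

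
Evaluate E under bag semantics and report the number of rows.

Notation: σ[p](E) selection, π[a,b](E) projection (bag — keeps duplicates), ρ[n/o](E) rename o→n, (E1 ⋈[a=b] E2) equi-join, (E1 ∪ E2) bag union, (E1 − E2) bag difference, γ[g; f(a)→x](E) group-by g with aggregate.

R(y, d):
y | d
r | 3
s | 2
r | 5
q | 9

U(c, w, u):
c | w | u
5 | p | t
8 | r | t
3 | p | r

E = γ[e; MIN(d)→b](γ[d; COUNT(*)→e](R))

Subexpression sizes:
  R → 4
  γ[d; COUNT(*)→e](R) → 4
  γ[e; MIN(d)→b](γ[d; COUNT(*)→e](R)) → 1

|E| = 1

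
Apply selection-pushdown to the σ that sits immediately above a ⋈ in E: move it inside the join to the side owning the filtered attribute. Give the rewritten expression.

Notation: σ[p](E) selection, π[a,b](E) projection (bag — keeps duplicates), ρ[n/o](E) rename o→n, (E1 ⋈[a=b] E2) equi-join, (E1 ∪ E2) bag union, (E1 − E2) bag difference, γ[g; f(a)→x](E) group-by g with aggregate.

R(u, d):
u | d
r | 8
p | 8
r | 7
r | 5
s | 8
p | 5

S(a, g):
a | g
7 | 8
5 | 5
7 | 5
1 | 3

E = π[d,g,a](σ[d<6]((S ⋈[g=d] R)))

σ filters on d, owned by the right side.
E' = π[d,g,a]((S ⋈[g=d] σ[d<6](R)))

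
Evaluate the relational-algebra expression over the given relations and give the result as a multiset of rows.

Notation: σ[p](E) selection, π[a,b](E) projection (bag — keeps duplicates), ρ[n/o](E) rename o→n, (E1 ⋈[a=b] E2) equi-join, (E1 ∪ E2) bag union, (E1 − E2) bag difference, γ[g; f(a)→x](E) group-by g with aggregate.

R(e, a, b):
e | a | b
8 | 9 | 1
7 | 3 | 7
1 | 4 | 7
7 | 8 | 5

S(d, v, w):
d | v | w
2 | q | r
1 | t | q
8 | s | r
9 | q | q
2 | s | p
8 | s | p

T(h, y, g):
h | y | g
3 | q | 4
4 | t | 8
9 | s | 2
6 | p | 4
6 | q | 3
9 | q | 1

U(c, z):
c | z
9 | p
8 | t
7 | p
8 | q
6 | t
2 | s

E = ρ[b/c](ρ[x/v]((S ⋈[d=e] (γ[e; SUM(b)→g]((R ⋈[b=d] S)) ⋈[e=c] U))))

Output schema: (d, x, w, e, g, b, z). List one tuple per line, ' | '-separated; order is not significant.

Row counts bottom-up:
  S → 6
  R → 4
  S → 6
  (R ⋈[b=d] S) → 1
  γ[e; SUM(b)→g]((R ⋈[b=d] S)) → 1
  U → 6
  (γ[e; SUM(b)→g]((R ⋈[b=d] S)) ⋈[e=c] U) → 2
  (S ⋈[d=e] (γ[e; SUM(b)→g]((R ⋈[b=d] S)) ⋈[e=c] U)) → 4
  ρ[x/v]((S ⋈[d=e] (γ[e; SUM(b)→g]((R ⋈[b=d] S)) ⋈[e=c] U))) → 4
  ρ[b/c](ρ[x/v]((S ⋈[d=e] (γ[e; SUM(b)→g]((R ⋈[b=d] S)) ⋈[e=c] U)))) → 4

== RESULT ==
d | x | w | e | g | b | z
8 | s | p | 8 | 1 | 8 | q
8 | s | p | 8 | 1 | 8 | t
8 | s | r | 8 | 1 | 8 | q
8 | s | r | 8 | 1 | 8 | t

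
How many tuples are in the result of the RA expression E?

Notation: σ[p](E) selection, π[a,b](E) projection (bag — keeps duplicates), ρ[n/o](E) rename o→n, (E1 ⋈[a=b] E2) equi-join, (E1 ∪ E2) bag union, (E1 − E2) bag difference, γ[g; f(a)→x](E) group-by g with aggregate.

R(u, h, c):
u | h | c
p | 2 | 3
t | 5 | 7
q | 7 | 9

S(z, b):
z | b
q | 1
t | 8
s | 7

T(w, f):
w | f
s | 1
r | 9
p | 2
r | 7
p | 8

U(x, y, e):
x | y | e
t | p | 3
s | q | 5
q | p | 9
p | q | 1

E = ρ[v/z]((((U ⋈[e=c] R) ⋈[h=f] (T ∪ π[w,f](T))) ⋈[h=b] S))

Row counts bottom-up:
  U → 4
  R → 3
  (U ⋈[e=c] R) → 2
  T → 5
  T → 5
  π[w,f](T) → 5
  (T ∪ π[w,f](T)) → 10
  ((U ⋈[e=c] R) ⋈[h=f] (T ∪ π[w,f](T))) → 4
  S → 3
  (((U ⋈[e=c] R) ⋈[h=f] (T ∪ π[w,f](T))) ⋈[h=b] S) → 2
  ρ[v/z]((((U ⋈[e=c] R) ⋈[h=f] (T ∪ π[w,f](T))) ⋈[h=b] S)) → 2

|E| = 2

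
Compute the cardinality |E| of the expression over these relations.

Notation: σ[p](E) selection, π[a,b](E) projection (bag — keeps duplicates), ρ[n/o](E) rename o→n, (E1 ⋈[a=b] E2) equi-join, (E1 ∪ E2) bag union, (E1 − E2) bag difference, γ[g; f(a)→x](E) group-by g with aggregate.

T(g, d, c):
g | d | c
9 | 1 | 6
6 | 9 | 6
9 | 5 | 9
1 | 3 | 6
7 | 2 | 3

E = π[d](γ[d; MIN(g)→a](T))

Per-node cardinality:
  T → 5
  γ[d; MIN(g)→a](T) → 5
  π[d](γ[d; MIN(g)→a](T)) → 5

|E| = 5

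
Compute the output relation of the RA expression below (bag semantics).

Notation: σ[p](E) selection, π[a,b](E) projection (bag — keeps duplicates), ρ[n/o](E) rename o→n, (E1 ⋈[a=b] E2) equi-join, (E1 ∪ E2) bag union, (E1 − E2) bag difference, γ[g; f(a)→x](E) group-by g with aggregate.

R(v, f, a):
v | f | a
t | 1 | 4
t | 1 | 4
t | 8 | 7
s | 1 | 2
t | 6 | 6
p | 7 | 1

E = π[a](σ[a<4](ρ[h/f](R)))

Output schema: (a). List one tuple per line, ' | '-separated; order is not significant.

Per-node cardinality:
  R → 6
  ρ[h/f](R) → 6
  σ[a<4](ρ[h/f](R)) → 2
  π[a](σ[a<4](ρ[h/f](R))) → 2

== RESULT ==
a
1
2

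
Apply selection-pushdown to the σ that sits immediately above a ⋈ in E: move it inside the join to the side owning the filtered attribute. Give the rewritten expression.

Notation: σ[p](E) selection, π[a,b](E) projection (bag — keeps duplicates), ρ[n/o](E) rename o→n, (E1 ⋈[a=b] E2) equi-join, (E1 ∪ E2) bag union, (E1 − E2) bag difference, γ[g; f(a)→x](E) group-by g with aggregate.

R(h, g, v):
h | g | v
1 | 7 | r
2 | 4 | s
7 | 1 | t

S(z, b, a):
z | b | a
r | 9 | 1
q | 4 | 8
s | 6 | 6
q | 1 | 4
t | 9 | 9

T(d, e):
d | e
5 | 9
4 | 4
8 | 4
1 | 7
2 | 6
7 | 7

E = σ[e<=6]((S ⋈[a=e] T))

σ filters on e, owned by the right side.
E' = (S ⋈[a=e] σ[e<=6](T))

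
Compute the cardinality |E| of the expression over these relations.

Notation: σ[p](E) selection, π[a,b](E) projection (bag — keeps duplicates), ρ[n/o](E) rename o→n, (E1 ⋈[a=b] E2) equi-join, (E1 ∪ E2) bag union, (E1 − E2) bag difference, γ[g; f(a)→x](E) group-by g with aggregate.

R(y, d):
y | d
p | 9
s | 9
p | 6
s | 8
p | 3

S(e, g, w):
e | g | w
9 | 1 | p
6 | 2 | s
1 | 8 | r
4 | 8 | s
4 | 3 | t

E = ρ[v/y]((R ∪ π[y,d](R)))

Row counts bottom-up:
  R → 5
  R → 5
  π[y,d](R) → 5
  (R ∪ π[y,d](R)) → 10
  ρ[v/y]((R ∪ π[y,d](R))) → 10

|E| = 10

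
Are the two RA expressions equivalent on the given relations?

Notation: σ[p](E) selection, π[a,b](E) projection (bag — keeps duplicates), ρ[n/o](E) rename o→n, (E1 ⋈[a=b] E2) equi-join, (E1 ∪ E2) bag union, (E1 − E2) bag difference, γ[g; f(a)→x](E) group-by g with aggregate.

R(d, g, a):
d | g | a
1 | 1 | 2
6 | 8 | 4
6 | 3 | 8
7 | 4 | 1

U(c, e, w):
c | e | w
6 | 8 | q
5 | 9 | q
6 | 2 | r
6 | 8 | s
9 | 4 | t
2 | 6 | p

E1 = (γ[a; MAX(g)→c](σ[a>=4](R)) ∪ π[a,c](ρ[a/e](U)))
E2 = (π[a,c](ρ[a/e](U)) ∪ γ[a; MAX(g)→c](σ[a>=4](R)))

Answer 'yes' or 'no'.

E1 subexpression sizes:
  R → 4
  σ[a>=4](R) → 2
  γ[a; MAX(g)→c](σ[a>=4](R)) → 2
  U → 6
  ρ[a/e](U) → 6
  π[a,c](ρ[a/e](U)) → 6
  (γ[a; MAX(g)→c](σ[a>=4](R)) ∪ π[a,c](ρ[a/e](U))) → 8
E2 subexpression sizes:
  U → 6
  ρ[a/e](U) → 6
  π[a,c](ρ[a/e](U)) → 6
  R → 4
  σ[a>=4](R) → 2
  γ[a; MAX(g)→c](σ[a>=4](R)) → 2
  (π[a,c](ρ[a/e](U)) ∪ γ[a; MAX(g)→c](σ[a>=4](R))) → 8

E1 and E2 produce the same multiset:
a | c
2 | 6
4 | 8
4 | 9
6 | 2
8 | 3
8 | 6
8 | 6
9 | 5

yes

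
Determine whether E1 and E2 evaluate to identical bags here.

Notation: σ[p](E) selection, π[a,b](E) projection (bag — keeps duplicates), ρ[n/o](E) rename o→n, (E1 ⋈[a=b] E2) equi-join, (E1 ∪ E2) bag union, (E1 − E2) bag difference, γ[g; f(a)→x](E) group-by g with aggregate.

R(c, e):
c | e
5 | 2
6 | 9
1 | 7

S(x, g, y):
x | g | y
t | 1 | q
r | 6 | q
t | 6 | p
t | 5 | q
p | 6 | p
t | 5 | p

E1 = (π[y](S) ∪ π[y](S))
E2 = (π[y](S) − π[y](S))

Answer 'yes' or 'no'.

E1 subexpression sizes:
  S → 6
  π[y](S) → 6
  S → 6
  π[y](S) → 6
  (π[y](S) ∪ π[y](S)) → 12
E2 subexpression sizes:
  S → 6
  π[y](S) → 6
  S → 6
  π[y](S) → 6
  (π[y](S) − π[y](S)) → 0

E1 result:
y
p
p
p
p
p
p
q
q
q
q
q
q
E2 result:
y
(0 rows)
Witness: ('p',) appears 6× in E1 but 0× in E2.

no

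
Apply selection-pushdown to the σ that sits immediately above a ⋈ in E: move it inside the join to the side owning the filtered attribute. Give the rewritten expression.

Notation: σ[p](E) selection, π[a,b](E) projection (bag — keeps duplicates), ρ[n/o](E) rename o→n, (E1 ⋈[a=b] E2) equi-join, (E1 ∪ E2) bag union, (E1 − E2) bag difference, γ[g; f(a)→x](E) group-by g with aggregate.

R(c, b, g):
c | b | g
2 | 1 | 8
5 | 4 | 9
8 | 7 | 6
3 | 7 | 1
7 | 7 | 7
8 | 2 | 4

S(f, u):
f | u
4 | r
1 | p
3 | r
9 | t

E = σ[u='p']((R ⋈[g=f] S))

σ filters on u, owned by the right side.
E' = (R ⋈[g=f] σ[u='p'](S))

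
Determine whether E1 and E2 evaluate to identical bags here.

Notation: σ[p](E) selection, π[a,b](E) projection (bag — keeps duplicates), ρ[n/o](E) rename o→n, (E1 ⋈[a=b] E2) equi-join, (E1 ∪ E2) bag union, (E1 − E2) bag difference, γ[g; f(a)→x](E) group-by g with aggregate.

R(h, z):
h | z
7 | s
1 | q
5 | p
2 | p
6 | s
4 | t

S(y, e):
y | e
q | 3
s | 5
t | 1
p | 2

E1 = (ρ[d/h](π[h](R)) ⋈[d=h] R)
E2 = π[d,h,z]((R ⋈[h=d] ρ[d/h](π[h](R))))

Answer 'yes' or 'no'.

E1 row counts bottom-up:
  R → 6
  π[h](R) → 6
  ρ[d/h](π[h](R)) → 6
  R → 6
  (ρ[d/h](π[h](R)) ⋈[d=h] R) → 6
E2 row counts bottom-up:
  R → 6
  R → 6
  π[h](R) → 6
  ρ[d/h](π[h](R)) → 6
  (R ⋈[h=d] ρ[d/h](π[h](R))) → 6
  π[d,h,z]((R ⋈[h=d] ρ[d/h](π[h](R)))) → 6

E1 and E2 produce the same multiset:
d | h | z
1 | 1 | q
2 | 2 | p
4 | 4 | t
5 | 5 | p
6 | 6 | s
7 | 7 | s

yes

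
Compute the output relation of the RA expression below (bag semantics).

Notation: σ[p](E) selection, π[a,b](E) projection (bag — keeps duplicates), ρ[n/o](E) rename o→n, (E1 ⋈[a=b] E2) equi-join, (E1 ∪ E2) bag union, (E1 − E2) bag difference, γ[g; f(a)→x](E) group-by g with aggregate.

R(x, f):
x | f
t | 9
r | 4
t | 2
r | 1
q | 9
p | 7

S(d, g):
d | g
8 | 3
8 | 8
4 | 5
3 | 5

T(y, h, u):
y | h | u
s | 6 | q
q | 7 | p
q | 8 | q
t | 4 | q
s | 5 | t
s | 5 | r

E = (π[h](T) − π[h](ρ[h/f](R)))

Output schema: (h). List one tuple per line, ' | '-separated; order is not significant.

Stepwise |·|:
  T → 6
  π[h](T) → 6
  R → 6
  ρ[h/f](R) → 6
  π[h](ρ[h/f](R)) → 6
  (π[h](T) − π[h](ρ[h/f](R))) → 4

== RESULT ==
h
5
5
6
8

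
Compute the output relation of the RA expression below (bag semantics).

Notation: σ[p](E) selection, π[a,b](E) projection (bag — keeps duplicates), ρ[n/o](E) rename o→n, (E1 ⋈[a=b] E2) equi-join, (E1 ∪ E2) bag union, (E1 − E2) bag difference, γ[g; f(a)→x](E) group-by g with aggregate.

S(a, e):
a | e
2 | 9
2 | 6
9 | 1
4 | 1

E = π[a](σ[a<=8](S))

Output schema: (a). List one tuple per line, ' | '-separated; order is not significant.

Per-node cardinality:
  S → 4
  σ[a<=8](S) → 3
  π[a](σ[a<=8](S)) → 3

== RESULT ==
a
2
2
4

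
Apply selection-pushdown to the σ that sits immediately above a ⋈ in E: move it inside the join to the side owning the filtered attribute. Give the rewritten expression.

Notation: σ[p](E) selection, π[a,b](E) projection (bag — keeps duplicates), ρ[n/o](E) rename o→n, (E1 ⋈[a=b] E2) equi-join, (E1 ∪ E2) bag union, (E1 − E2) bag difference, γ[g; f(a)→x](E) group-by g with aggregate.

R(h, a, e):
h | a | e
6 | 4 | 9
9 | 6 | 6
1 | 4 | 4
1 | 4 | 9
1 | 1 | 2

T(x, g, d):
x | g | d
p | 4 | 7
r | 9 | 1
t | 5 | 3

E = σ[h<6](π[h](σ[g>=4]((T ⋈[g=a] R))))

σ filters on g, owned by the left side.
E' = σ[h<6](π[h]((σ[g>=4](T) ⋈[g=a] R)))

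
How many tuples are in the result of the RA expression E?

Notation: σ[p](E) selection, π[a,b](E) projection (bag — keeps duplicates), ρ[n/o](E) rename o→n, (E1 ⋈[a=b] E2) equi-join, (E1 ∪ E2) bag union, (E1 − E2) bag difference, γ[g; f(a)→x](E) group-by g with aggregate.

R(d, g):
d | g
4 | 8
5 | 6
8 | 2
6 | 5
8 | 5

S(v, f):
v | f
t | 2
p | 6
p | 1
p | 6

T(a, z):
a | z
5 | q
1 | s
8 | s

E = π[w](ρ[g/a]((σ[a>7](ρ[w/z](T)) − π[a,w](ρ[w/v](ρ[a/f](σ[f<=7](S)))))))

Subexpression sizes:
  T → 3
  ρ[w/z](T) → 3
  σ[a>7](ρ[w/z](T)) → 1
  S → 4
  σ[f<=7](S) → 4
  ρ[a/f](σ[f<=7](S)) → 4
  ρ[w/v](ρ[a/f](σ[f<=7](S))) → 4
  π[a,w](ρ[w/v](ρ[a/f](σ[f<=7](S)))) → 4
  (σ[a>7](ρ[w/z](T)) − π[a,w](ρ[w/v](ρ[a/f](σ[f<=7](S))))) → 1
  ρ[g/a]((σ[a>7](ρ[w/z](T)) − π[a,w](ρ[w/v](ρ[a/f](σ[f<=7](S)))))) → 1
  π[w](ρ[g/a]((σ[a>7](ρ[w/z](T)) − π[a,w](ρ[w/v](ρ[a/f](σ[f<=7](S))))))) → 1

|E| = 1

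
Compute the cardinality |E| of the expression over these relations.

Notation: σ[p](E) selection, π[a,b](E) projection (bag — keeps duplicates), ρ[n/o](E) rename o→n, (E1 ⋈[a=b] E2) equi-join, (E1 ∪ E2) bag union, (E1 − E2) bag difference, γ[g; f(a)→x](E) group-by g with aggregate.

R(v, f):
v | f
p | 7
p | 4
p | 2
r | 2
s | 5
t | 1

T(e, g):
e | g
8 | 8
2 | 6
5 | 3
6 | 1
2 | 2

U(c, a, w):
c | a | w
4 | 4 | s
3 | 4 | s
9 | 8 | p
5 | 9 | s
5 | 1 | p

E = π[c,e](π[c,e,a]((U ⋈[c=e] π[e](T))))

Subexpression sizes:
  U → 5
  T → 5
  π[e](T) → 5
  (U ⋈[c=e] π[e](T)) → 2
  π[c,e,a]((U ⋈[c=e] π[e](T))) → 2
  π[c,e](π[c,e,a]((U ⋈[c=e] π[e](T)))) → 2

|E| = 2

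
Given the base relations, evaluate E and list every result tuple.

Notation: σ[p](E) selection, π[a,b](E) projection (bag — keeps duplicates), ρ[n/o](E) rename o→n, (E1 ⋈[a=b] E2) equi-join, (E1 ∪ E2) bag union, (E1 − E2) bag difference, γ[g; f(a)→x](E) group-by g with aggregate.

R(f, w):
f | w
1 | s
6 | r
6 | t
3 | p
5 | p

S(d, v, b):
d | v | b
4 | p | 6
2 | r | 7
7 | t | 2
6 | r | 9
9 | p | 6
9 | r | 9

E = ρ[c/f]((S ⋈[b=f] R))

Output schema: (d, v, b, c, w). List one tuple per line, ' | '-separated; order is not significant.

Per-node cardinality:
  S → 6
  R → 5
  (S ⋈[b=f] R) → 4
  ρ[c/f]((S ⋈[b=f] R)) → 4

== RESULT ==
d | v | b | c | w
4 | p | 6 | 6 | r
4 | p | 6 | 6 | t
9 | p | 6 | 6 | r
9 | p | 6 | 6 | t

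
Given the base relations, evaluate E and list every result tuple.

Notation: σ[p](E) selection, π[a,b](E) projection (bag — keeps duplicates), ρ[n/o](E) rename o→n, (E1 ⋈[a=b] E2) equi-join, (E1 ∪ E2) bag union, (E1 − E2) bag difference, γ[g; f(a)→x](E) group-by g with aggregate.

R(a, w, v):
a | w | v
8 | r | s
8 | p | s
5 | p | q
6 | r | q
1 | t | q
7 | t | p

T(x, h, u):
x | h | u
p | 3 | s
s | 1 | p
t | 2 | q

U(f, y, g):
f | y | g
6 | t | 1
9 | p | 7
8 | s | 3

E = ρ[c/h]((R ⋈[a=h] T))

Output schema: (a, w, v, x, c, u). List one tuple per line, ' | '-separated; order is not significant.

Per-node cardinality:
  R → 6
  T → 3
  (R ⋈[a=h] T) → 1
  ρ[c/h]((R ⋈[a=h] T)) → 1

== RESULT ==
a | w | v | x | c | u
1 | t | q | s | 1 | p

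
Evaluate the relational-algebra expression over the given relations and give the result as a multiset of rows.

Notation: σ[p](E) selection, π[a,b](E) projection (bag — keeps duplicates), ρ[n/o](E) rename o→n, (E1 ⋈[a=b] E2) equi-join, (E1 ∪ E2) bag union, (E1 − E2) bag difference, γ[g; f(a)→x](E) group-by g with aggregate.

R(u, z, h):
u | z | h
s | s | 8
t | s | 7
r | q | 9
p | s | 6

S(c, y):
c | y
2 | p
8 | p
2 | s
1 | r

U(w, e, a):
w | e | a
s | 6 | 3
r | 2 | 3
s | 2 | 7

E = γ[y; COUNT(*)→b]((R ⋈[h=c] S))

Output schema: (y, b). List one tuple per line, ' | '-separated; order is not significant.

Stepwise |·|:
  R → 4
  S → 4
  (R ⋈[h=c] S) → 1
  γ[y; COUNT(*)→b]((R ⋈[h=c] S)) → 1

== RESULT ==
y | b
p | 1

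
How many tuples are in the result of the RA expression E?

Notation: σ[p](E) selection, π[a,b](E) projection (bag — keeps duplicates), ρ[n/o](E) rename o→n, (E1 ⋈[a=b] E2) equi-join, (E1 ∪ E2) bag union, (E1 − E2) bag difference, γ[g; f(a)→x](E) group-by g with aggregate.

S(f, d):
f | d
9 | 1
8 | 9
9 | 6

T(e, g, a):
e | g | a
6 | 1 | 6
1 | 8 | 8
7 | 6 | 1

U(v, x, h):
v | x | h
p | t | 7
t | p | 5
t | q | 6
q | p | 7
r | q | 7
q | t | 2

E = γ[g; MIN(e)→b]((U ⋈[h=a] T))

Per-node cardinality:
  U → 6
  T → 3
  (U ⋈[h=a] T) → 1
  γ[g; MIN(e)→b]((U ⋈[h=a] T)) → 1

|E| = 1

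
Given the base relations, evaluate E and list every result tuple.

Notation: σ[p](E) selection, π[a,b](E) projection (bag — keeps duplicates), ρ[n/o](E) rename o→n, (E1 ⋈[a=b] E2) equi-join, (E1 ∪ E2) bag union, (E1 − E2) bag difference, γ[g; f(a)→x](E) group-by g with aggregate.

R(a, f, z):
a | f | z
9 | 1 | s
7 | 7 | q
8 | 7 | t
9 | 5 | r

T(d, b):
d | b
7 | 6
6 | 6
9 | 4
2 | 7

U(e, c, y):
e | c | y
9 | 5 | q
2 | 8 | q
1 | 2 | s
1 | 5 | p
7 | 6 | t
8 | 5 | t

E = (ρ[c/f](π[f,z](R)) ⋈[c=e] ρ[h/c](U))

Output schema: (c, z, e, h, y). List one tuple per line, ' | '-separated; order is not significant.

Stepwise |·|:
  R → 4
  π[f,z](R) → 4
  ρ[c/f](π[f,z](R)) → 4
  U → 6
  ρ[h/c](U) → 6
  (ρ[c/f](π[f,z](R)) ⋈[c=e] ρ[h/c](U)) → 4

== RESULT ==
c | z | e | h | y
1 | s | 1 | 2 | s
1 | s | 1 | 5 | p
7 | q | 7 | 6 | t
7 | t | 7 | 6 | t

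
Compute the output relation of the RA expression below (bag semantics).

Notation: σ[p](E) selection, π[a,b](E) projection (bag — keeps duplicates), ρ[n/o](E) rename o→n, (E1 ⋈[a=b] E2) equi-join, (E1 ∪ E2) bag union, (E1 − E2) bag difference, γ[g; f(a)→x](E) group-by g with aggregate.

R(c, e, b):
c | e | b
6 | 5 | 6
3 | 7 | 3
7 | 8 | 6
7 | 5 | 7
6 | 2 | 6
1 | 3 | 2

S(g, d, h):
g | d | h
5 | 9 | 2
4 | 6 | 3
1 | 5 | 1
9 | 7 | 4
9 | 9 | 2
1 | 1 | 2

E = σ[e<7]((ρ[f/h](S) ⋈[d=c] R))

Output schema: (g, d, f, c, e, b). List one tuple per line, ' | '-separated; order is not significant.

Per-node cardinality:
  S → 6
  ρ[f/h](S) → 6
  R → 6
  (ρ[f/h](S) ⋈[d=c] R) → 5
  σ[e<7]((ρ[f/h](S) ⋈[d=c] R)) → 4

== RESULT ==
g | d | f | c | e | b
1 | 1 | 2 | 1 | 3 | 2
4 | 6 | 3 | 6 | 2 | 6
4 | 6 | 3 | 6 | 5 | 6
9 | 7 | 4 | 7 | 5 | 7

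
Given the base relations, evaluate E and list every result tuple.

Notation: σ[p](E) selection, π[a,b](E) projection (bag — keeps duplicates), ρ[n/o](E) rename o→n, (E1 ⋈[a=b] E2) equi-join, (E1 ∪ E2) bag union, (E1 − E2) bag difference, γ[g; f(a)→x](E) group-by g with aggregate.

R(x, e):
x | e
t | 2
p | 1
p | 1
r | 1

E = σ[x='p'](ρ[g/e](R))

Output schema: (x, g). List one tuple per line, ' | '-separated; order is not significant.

Per-node cardinality:
  R → 4
  ρ[g/e](R) → 4
  σ[x='p'](ρ[g/e](R)) → 2

== RESULT ==
x | g
p | 1
p | 1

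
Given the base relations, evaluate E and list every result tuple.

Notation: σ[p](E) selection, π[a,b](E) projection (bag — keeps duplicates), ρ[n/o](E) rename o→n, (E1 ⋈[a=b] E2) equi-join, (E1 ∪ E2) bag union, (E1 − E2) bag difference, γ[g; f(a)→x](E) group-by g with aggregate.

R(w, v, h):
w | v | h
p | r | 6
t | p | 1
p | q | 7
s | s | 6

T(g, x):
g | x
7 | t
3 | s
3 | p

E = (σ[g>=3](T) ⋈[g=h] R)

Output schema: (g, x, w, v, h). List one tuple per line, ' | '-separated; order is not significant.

Subexpression sizes:
  T → 3
  σ[g>=3](T) → 3
  R → 4
  (σ[g>=3](T) ⋈[g=h] R) → 1

== RESULT ==
g | x | w | v | h
7 | t | p | q | 7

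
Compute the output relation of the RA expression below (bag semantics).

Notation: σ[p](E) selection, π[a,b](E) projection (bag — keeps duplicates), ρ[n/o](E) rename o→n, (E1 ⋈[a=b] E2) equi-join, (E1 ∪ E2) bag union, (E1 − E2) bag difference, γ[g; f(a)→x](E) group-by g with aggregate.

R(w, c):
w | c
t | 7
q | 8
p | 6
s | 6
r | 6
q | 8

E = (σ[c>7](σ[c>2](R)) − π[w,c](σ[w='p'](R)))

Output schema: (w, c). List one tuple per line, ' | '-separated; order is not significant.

Row counts bottom-up:
  R → 6
  σ[c>2](R) → 6
  σ[c>7](σ[c>2](R)) → 2
  R → 6
  σ[w='p'](R) → 1
  π[w,c](σ[w='p'](R)) → 1
  (σ[c>7](σ[c>2](R)) − π[w,c](σ[w='p'](R))) → 2

== RESULT ==
w | c
q | 8
q | 8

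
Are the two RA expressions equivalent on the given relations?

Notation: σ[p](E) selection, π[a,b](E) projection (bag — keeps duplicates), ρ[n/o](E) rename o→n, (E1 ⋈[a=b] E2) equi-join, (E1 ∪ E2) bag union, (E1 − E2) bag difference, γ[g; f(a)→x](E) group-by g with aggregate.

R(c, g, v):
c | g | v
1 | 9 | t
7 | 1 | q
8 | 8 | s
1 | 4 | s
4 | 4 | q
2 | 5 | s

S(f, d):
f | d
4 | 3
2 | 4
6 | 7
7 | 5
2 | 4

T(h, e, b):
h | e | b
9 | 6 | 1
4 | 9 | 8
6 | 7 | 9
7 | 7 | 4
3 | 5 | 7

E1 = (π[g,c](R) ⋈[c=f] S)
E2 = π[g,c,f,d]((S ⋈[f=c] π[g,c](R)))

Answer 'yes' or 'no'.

E1 row counts bottom-up:
  R → 6
  π[g,c](R) → 6
  S → 5
  (π[g,c](R) ⋈[c=f] S) → 4
E2 row counts bottom-up:
  S → 5
  R → 6
  π[g,c](R) → 6
  (S ⋈[f=c] π[g,c](R)) → 4
  π[g,c,f,d]((S ⋈[f=c] π[g,c](R))) → 4

E1 and E2 produce the same multiset:
g | c | f | d
1 | 7 | 7 | 5
4 | 4 | 4 | 3
5 | 2 | 2 | 4
5 | 2 | 2 | 4

yes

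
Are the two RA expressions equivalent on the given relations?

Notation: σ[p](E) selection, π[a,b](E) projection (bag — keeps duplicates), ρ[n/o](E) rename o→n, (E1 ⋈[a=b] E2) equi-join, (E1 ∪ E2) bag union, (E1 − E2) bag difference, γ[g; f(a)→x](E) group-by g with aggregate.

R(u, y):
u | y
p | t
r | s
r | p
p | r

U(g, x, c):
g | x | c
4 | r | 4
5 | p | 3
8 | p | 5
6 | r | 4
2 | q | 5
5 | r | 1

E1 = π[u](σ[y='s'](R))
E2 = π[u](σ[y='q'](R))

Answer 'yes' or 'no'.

E1 stepwise |·|:
  R → 4
  σ[y='s'](R) → 1
  π[u](σ[y='s'](R)) → 1
E2 stepwise |·|:
  R → 4
  σ[y='q'](R) → 0
  π[u](σ[y='q'](R)) → 0

E1 result:
u
r
E2 result:
u
(0 rows)
Witness: ('r',) appears 1× in E1 but 0× in E2.

no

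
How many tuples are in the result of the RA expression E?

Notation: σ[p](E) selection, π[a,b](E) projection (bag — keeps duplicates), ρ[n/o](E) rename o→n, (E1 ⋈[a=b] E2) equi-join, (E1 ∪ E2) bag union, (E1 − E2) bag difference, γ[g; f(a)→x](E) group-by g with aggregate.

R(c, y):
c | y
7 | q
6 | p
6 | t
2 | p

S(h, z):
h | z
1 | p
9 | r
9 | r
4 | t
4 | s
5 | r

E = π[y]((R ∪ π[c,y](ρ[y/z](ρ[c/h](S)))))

Stepwise |·|:
  R → 4
  S → 6
  ρ[c/h](S) → 6
  ρ[y/z](ρ[c/h](S)) → 6
  π[c,y](ρ[y/z](ρ[c/h](S))) → 6
  (R ∪ π[c,y](ρ[y/z](ρ[c/h](S)))) → 10
  π[y]((R ∪ π[c,y](ρ[y/z](ρ[c/h](S))))) → 10

|E| = 10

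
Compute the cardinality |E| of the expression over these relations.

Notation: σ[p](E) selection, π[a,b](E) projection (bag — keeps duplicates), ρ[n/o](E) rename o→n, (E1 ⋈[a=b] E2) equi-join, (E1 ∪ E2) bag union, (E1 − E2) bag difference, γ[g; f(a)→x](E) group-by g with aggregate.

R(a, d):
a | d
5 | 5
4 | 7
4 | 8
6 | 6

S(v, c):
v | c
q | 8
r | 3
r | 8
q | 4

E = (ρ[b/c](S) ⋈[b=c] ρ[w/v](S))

Row counts bottom-up:
  S → 4
  ρ[b/c](S) → 4
  S → 4
  ρ[w/v](S) → 4
  (ρ[b/c](S) ⋈[b=c] ρ[w/v](S)) → 6

|E| = 6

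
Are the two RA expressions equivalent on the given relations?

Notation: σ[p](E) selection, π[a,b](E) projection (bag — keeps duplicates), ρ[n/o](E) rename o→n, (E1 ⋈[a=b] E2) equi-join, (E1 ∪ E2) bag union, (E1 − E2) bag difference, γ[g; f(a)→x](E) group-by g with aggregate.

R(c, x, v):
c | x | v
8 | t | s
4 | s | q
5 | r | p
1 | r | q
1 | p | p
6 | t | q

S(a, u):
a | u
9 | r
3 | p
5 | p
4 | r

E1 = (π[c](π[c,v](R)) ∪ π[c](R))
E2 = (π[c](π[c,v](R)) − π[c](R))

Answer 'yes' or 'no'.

E1 subexpression sizes:
  R → 6
  π[c,v](R) → 6
  π[c](π[c,v](R)) → 6
  R → 6
  π[c](R) → 6
  (π[c](π[c,v](R)) ∪ π[c](R)) → 12
E2 subexpression sizes:
  R → 6
  π[c,v](R) → 6
  π[c](π[c,v](R)) → 6
  R → 6
  π[c](R) → 6
  (π[c](π[c,v](R)) − π[c](R)) → 0

E1 result:
c
1
1
1
1
4
4
5
5
6
6
8
8
E2 result:
c
(0 rows)
Witness: (6,) appears 2× in E1 but 0× in E2.

no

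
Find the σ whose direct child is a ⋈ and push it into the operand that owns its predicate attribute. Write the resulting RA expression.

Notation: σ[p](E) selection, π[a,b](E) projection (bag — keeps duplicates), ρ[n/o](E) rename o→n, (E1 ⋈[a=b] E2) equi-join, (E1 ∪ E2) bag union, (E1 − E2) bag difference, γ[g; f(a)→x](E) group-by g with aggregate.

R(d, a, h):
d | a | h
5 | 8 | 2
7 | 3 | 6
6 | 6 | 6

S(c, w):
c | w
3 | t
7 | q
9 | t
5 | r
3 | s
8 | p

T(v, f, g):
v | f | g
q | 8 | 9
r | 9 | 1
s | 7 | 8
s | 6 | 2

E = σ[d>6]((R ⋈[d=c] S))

σ filters on d, owned by the left side.
E' = (σ[d>6](R) ⋈[d=c] S)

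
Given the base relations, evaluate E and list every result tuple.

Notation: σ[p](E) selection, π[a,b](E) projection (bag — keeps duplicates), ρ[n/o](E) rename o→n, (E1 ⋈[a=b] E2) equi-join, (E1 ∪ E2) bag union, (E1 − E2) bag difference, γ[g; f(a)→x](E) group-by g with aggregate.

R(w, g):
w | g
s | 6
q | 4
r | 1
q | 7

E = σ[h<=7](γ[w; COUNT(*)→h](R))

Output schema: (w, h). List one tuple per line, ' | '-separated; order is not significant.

Per-node cardinality:
  R → 4
  γ[w; COUNT(*)→h](R) → 3
  σ[h<=7](γ[w; COUNT(*)→h](R)) → 3

== RESULT ==
w | h
q | 2
r | 1
s | 1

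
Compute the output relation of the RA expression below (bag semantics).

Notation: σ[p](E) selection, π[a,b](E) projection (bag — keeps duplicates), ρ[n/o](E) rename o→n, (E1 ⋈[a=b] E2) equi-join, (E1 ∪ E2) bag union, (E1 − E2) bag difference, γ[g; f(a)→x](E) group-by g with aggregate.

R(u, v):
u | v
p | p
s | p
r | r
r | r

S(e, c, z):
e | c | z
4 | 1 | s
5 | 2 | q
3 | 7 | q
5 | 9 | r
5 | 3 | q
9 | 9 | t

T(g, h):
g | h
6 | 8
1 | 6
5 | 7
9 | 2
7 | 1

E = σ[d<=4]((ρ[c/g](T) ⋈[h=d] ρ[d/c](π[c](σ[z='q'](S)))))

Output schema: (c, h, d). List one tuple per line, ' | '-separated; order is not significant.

Stepwise |·|:
  T → 5
  ρ[c/g](T) → 5
  S → 6
  σ[z='q'](S) → 3
  π[c](σ[z='q'](S)) → 3
  ρ[d/c](π[c](σ[z='q'](S))) → 3
  (ρ[c/g](T) ⋈[h=d] ρ[d/c](π[c](σ[z='q'](S)))) → 2
  σ[d<=4]((ρ[c/g](T) ⋈[h=d] ρ[d/c](π[c](σ[z='q'](S))))) → 1

== RESULT ==
c | h | d
9 | 2 | 2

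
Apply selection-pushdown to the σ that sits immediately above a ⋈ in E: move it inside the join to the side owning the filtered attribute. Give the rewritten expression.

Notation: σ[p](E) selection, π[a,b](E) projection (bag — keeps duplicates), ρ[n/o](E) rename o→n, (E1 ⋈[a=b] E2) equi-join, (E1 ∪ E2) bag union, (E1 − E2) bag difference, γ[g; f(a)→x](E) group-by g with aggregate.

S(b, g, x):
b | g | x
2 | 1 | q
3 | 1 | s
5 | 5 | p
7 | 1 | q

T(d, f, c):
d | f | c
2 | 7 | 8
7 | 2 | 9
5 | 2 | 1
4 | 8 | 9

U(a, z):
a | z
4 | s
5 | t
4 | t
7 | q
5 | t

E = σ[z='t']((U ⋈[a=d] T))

σ filters on z, owned by the left side.
E' = (σ[z='t'](U) ⋈[a=d] T)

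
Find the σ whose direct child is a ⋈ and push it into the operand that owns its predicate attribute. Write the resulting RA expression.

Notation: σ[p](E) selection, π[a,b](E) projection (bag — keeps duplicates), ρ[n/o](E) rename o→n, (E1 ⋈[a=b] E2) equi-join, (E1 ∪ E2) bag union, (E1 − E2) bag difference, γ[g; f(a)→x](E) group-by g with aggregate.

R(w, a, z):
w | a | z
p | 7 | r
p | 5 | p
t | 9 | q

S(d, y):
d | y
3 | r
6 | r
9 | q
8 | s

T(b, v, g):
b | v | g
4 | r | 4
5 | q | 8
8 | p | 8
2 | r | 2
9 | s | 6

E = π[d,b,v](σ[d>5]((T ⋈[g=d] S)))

σ filters on d, owned by the right side.
E' = π[d,b,v]((T ⋈[g=d] σ[d>5](S)))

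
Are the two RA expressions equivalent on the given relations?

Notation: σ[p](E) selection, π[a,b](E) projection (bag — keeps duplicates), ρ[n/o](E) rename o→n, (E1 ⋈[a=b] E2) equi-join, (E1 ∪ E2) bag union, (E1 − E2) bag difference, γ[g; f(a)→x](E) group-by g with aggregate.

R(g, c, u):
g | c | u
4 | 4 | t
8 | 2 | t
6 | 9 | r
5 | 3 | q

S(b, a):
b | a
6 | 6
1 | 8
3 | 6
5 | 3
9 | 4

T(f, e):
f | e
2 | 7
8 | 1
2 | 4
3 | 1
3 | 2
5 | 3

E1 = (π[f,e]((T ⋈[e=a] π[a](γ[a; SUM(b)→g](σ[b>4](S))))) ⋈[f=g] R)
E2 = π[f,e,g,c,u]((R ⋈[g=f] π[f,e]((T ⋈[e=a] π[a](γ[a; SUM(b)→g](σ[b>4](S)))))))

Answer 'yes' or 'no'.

E1 per-node cardinality:
  T → 6
  S → 5
  σ[b>4](S) → 3
  γ[a; SUM(b)→g](σ[b>4](S)) → 3
  π[a](γ[a; SUM(b)→g](σ[b>4](S))) → 3
  (T ⋈[e=a] π[a](γ[a; SUM(b)→g](σ[b>4](S)))) → 2
  π[f,e]((T ⋈[e=a] π[a](γ[a; SUM(b)→g](σ[b>4](S))))) → 2
  R → 4
  (π[f,e]((T ⋈[e=a] π[a](γ[a; SUM(b)→g](σ[b>4](S))))) ⋈[f=g] R) → 1
E2 per-node cardinality:
  R → 4
  T → 6
  S → 5
  σ[b>4](S) → 3
  γ[a; SUM(b)→g](σ[b>4](S)) → 3
  π[a](γ[a; SUM(b)→g](σ[b>4](S))) → 3
  (T ⋈[e=a] π[a](γ[a; SUM(b)→g](σ[b>4](S)))) → 2
  π[f,e]((T ⋈[e=a] π[a](γ[a; SUM(b)→g](σ[b>4](S))))) → 2
  (R ⋈[g=f] π[f,e]((T ⋈[e=a] π[a](γ[a; SUM(b)→g](σ[b>4](S)))))) → 1
  π[f,e,g,c,u]((R ⋈[g=f] π[f,e]((T ⋈[e=a] π[a](γ[a; SUM(b)→g](σ[b>4](S))))))) → 1

E1 and E2 produce the same multiset:
f | e | g | c | u
5 | 3 | 5 | 3 | q

yes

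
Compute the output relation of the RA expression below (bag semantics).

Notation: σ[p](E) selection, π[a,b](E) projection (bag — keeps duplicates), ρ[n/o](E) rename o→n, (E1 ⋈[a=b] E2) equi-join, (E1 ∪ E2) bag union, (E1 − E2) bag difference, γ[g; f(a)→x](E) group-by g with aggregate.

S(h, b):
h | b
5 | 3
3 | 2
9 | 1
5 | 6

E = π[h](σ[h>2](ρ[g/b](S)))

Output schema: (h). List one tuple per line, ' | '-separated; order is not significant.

Subexpression sizes:
  S → 4
  ρ[g/b](S) → 4
  σ[h>2](ρ[g/b](S)) → 4
  π[h](σ[h>2](ρ[g/b](S))) → 4

== RESULT ==
h
3
5
5
9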